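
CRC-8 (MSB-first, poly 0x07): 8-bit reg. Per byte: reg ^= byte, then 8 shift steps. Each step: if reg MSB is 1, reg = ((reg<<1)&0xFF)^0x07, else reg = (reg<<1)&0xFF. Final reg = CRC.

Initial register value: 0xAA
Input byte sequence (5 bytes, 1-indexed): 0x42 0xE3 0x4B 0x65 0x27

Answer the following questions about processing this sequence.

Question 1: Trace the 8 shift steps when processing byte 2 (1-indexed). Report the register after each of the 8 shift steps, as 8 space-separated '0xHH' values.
After byte 1 (0x42): reg=0x96
Register before byte 2: 0x96
After XOR with byte 0xE3: 0x75

Answer: 0xEA 0xD3 0xA1 0x45 0x8A 0x13 0x26 0x4C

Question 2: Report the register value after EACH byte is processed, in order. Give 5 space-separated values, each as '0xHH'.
0x96 0x4C 0x15 0x57 0x57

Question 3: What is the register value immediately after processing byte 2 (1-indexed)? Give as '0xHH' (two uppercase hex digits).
After byte 1 (0x42): reg=0x96
After byte 2 (0xE3): reg=0x4C

Answer: 0x4C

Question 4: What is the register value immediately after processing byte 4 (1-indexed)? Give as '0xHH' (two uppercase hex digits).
After byte 1 (0x42): reg=0x96
After byte 2 (0xE3): reg=0x4C
After byte 3 (0x4B): reg=0x15
After byte 4 (0x65): reg=0x57

Answer: 0x57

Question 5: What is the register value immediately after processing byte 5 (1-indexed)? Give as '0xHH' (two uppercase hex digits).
After byte 1 (0x42): reg=0x96
After byte 2 (0xE3): reg=0x4C
After byte 3 (0x4B): reg=0x15
After byte 4 (0x65): reg=0x57
After byte 5 (0x27): reg=0x57

Answer: 0x57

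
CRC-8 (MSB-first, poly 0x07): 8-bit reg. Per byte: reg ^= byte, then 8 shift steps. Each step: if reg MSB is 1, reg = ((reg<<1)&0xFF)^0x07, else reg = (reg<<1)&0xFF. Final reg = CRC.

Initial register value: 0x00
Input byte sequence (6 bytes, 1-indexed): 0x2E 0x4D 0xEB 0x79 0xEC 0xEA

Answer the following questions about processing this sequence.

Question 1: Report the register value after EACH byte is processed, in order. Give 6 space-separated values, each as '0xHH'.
0xCA 0x9C 0x42 0xA1 0xE4 0x2A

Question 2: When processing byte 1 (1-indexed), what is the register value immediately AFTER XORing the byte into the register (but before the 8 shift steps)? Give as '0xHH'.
Register before byte 1: 0x00
Byte 1: 0x2E
0x00 XOR 0x2E = 0x2E

Answer: 0x2E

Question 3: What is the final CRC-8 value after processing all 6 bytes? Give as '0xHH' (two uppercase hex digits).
Answer: 0x2A

Derivation:
After byte 1 (0x2E): reg=0xCA
After byte 2 (0x4D): reg=0x9C
After byte 3 (0xEB): reg=0x42
After byte 4 (0x79): reg=0xA1
After byte 5 (0xEC): reg=0xE4
After byte 6 (0xEA): reg=0x2A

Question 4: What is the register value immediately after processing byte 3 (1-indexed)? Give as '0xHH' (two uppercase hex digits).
Answer: 0x42

Derivation:
After byte 1 (0x2E): reg=0xCA
After byte 2 (0x4D): reg=0x9C
After byte 3 (0xEB): reg=0x42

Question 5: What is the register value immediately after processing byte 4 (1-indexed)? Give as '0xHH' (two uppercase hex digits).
After byte 1 (0x2E): reg=0xCA
After byte 2 (0x4D): reg=0x9C
After byte 3 (0xEB): reg=0x42
After byte 4 (0x79): reg=0xA1

Answer: 0xA1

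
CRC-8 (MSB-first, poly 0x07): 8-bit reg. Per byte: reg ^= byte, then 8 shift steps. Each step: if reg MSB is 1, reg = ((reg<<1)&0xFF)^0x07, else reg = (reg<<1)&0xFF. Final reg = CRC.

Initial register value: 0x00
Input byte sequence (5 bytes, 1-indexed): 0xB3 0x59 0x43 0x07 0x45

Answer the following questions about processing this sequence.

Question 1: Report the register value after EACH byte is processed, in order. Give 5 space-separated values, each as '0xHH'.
0x10 0xF8 0x28 0xCD 0xB1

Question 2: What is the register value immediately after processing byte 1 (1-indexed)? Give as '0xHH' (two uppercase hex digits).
After byte 1 (0xB3): reg=0x10

Answer: 0x10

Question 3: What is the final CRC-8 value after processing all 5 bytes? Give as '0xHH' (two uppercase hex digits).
After byte 1 (0xB3): reg=0x10
After byte 2 (0x59): reg=0xF8
After byte 3 (0x43): reg=0x28
After byte 4 (0x07): reg=0xCD
After byte 5 (0x45): reg=0xB1

Answer: 0xB1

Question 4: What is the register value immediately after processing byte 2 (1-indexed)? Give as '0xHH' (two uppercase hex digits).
After byte 1 (0xB3): reg=0x10
After byte 2 (0x59): reg=0xF8

Answer: 0xF8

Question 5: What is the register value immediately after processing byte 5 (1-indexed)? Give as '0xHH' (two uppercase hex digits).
Answer: 0xB1

Derivation:
After byte 1 (0xB3): reg=0x10
After byte 2 (0x59): reg=0xF8
After byte 3 (0x43): reg=0x28
After byte 4 (0x07): reg=0xCD
After byte 5 (0x45): reg=0xB1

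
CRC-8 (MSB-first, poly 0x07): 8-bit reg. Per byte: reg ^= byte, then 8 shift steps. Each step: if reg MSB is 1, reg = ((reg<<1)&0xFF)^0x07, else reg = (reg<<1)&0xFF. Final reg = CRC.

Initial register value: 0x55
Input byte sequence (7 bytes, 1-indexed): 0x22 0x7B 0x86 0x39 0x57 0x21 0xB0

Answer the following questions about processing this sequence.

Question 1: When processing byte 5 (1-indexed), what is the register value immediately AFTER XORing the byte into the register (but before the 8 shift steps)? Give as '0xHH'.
Register before byte 5: 0xBC
Byte 5: 0x57
0xBC XOR 0x57 = 0xEB

Answer: 0xEB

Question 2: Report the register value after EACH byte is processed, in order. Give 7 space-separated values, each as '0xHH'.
0x42 0xAF 0xDF 0xBC 0x9F 0x33 0x80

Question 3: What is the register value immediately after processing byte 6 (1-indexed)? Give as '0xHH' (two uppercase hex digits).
After byte 1 (0x22): reg=0x42
After byte 2 (0x7B): reg=0xAF
After byte 3 (0x86): reg=0xDF
After byte 4 (0x39): reg=0xBC
After byte 5 (0x57): reg=0x9F
After byte 6 (0x21): reg=0x33

Answer: 0x33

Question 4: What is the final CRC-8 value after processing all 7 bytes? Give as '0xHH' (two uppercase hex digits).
Answer: 0x80

Derivation:
After byte 1 (0x22): reg=0x42
After byte 2 (0x7B): reg=0xAF
After byte 3 (0x86): reg=0xDF
After byte 4 (0x39): reg=0xBC
After byte 5 (0x57): reg=0x9F
After byte 6 (0x21): reg=0x33
After byte 7 (0xB0): reg=0x80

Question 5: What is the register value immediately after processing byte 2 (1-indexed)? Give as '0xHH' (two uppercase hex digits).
Answer: 0xAF

Derivation:
After byte 1 (0x22): reg=0x42
After byte 2 (0x7B): reg=0xAF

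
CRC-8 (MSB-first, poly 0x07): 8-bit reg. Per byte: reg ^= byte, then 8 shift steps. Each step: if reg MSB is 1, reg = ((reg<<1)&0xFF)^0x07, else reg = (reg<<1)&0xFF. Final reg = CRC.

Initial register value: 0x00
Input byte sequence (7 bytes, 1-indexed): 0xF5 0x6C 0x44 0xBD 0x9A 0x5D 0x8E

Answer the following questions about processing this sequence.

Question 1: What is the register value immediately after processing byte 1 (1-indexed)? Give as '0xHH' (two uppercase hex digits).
Answer: 0xC5

Derivation:
After byte 1 (0xF5): reg=0xC5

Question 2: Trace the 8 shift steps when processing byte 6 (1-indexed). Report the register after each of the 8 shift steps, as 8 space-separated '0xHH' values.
After byte 1 (0xF5): reg=0xC5
After byte 2 (0x6C): reg=0x56
After byte 3 (0x44): reg=0x7E
After byte 4 (0xBD): reg=0x47
After byte 5 (0x9A): reg=0x1D
Register before byte 6: 0x1D
After XOR with byte 0x5D: 0x40

Answer: 0x80 0x07 0x0E 0x1C 0x38 0x70 0xE0 0xC7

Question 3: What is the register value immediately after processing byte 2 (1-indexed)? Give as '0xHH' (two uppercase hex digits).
After byte 1 (0xF5): reg=0xC5
After byte 2 (0x6C): reg=0x56

Answer: 0x56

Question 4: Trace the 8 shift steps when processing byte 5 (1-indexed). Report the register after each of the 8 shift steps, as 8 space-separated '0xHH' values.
After byte 1 (0xF5): reg=0xC5
After byte 2 (0x6C): reg=0x56
After byte 3 (0x44): reg=0x7E
After byte 4 (0xBD): reg=0x47
Register before byte 5: 0x47
After XOR with byte 0x9A: 0xDD

Answer: 0xBD 0x7D 0xFA 0xF3 0xE1 0xC5 0x8D 0x1D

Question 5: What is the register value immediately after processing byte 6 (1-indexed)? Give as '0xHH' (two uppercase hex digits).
After byte 1 (0xF5): reg=0xC5
After byte 2 (0x6C): reg=0x56
After byte 3 (0x44): reg=0x7E
After byte 4 (0xBD): reg=0x47
After byte 5 (0x9A): reg=0x1D
After byte 6 (0x5D): reg=0xC7

Answer: 0xC7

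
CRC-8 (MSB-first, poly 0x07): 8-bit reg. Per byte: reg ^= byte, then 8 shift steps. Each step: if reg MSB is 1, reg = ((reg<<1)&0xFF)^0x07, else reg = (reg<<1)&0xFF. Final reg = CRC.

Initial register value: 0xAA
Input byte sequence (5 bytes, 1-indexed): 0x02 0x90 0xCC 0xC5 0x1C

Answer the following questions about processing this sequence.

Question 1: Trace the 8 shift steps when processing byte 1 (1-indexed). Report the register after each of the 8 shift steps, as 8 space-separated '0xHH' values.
Answer: 0x57 0xAE 0x5B 0xB6 0x6B 0xD6 0xAB 0x51

Derivation:
Register before byte 1: 0xAA
After XOR with byte 0x02: 0xA8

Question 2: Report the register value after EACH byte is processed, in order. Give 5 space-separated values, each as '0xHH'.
0x51 0x49 0x92 0xA2 0x33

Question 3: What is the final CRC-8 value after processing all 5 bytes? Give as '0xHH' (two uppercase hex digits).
After byte 1 (0x02): reg=0x51
After byte 2 (0x90): reg=0x49
After byte 3 (0xCC): reg=0x92
After byte 4 (0xC5): reg=0xA2
After byte 5 (0x1C): reg=0x33

Answer: 0x33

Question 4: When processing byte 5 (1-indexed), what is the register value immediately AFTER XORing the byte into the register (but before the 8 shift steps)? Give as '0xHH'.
Register before byte 5: 0xA2
Byte 5: 0x1C
0xA2 XOR 0x1C = 0xBE

Answer: 0xBE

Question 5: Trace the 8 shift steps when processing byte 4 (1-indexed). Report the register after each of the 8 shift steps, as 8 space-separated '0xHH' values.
Answer: 0xAE 0x5B 0xB6 0x6B 0xD6 0xAB 0x51 0xA2

Derivation:
After byte 1 (0x02): reg=0x51
After byte 2 (0x90): reg=0x49
After byte 3 (0xCC): reg=0x92
Register before byte 4: 0x92
After XOR with byte 0xC5: 0x57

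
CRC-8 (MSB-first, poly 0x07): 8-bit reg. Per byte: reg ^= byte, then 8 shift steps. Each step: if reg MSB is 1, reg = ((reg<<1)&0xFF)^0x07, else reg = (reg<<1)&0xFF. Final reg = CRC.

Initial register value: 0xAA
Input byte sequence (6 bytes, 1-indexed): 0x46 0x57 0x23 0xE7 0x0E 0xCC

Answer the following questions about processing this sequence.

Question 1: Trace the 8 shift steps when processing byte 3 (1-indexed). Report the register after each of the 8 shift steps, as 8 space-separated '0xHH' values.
After byte 1 (0x46): reg=0x8A
After byte 2 (0x57): reg=0x1D
Register before byte 3: 0x1D
After XOR with byte 0x23: 0x3E

Answer: 0x7C 0xF8 0xF7 0xE9 0xD5 0xAD 0x5D 0xBA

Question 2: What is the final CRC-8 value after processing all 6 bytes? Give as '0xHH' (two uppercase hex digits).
After byte 1 (0x46): reg=0x8A
After byte 2 (0x57): reg=0x1D
After byte 3 (0x23): reg=0xBA
After byte 4 (0xE7): reg=0x94
After byte 5 (0x0E): reg=0xCF
After byte 6 (0xCC): reg=0x09

Answer: 0x09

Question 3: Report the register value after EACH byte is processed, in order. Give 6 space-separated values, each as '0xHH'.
0x8A 0x1D 0xBA 0x94 0xCF 0x09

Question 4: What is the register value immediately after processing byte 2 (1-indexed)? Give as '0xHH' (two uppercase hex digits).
After byte 1 (0x46): reg=0x8A
After byte 2 (0x57): reg=0x1D

Answer: 0x1D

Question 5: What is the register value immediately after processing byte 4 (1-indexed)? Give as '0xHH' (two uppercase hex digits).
Answer: 0x94

Derivation:
After byte 1 (0x46): reg=0x8A
After byte 2 (0x57): reg=0x1D
After byte 3 (0x23): reg=0xBA
After byte 4 (0xE7): reg=0x94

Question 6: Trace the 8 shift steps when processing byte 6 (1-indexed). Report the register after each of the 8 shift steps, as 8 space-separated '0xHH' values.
Answer: 0x06 0x0C 0x18 0x30 0x60 0xC0 0x87 0x09

Derivation:
After byte 1 (0x46): reg=0x8A
After byte 2 (0x57): reg=0x1D
After byte 3 (0x23): reg=0xBA
After byte 4 (0xE7): reg=0x94
After byte 5 (0x0E): reg=0xCF
Register before byte 6: 0xCF
After XOR with byte 0xCC: 0x03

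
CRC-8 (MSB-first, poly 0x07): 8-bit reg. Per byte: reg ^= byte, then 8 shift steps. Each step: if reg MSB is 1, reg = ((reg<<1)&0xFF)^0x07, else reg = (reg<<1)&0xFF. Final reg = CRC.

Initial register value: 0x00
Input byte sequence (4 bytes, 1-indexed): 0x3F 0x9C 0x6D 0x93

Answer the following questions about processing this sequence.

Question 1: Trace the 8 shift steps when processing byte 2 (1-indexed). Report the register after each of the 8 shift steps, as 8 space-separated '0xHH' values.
Answer: 0x42 0x84 0x0F 0x1E 0x3C 0x78 0xF0 0xE7

Derivation:
After byte 1 (0x3F): reg=0xBD
Register before byte 2: 0xBD
After XOR with byte 0x9C: 0x21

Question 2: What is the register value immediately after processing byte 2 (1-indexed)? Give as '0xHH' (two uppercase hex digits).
After byte 1 (0x3F): reg=0xBD
After byte 2 (0x9C): reg=0xE7

Answer: 0xE7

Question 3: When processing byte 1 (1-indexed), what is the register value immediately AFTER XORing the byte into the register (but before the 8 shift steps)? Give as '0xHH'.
Register before byte 1: 0x00
Byte 1: 0x3F
0x00 XOR 0x3F = 0x3F

Answer: 0x3F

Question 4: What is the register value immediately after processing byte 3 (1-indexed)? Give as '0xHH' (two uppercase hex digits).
Answer: 0xBF

Derivation:
After byte 1 (0x3F): reg=0xBD
After byte 2 (0x9C): reg=0xE7
After byte 3 (0x6D): reg=0xBF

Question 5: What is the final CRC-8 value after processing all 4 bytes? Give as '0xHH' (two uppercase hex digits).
After byte 1 (0x3F): reg=0xBD
After byte 2 (0x9C): reg=0xE7
After byte 3 (0x6D): reg=0xBF
After byte 4 (0x93): reg=0xC4

Answer: 0xC4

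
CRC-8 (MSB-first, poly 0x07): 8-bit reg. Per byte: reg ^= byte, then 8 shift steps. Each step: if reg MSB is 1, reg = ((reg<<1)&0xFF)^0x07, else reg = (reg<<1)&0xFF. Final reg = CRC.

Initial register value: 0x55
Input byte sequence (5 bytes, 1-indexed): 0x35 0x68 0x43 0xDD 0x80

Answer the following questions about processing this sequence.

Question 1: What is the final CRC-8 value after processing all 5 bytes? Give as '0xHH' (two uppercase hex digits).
Answer: 0xA8

Derivation:
After byte 1 (0x35): reg=0x27
After byte 2 (0x68): reg=0xEA
After byte 3 (0x43): reg=0x56
After byte 4 (0xDD): reg=0xB8
After byte 5 (0x80): reg=0xA8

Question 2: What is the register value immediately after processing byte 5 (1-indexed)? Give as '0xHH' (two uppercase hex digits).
After byte 1 (0x35): reg=0x27
After byte 2 (0x68): reg=0xEA
After byte 3 (0x43): reg=0x56
After byte 4 (0xDD): reg=0xB8
After byte 5 (0x80): reg=0xA8

Answer: 0xA8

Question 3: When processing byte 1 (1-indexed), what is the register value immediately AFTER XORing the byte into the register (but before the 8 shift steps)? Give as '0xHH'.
Answer: 0x60

Derivation:
Register before byte 1: 0x55
Byte 1: 0x35
0x55 XOR 0x35 = 0x60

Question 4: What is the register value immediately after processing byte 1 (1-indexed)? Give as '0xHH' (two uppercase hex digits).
After byte 1 (0x35): reg=0x27

Answer: 0x27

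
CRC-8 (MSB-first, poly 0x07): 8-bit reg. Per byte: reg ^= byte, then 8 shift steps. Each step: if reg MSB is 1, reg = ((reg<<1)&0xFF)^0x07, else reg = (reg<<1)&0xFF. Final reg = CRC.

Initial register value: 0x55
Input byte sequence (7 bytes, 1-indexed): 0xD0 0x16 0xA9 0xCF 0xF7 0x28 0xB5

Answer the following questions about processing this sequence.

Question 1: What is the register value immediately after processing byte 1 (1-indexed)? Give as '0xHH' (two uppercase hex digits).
Answer: 0x92

Derivation:
After byte 1 (0xD0): reg=0x92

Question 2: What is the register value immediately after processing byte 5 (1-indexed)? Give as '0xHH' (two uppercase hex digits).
After byte 1 (0xD0): reg=0x92
After byte 2 (0x16): reg=0x95
After byte 3 (0xA9): reg=0xB4
After byte 4 (0xCF): reg=0x66
After byte 5 (0xF7): reg=0xFE

Answer: 0xFE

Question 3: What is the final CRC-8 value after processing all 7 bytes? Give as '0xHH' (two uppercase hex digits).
Answer: 0xC6

Derivation:
After byte 1 (0xD0): reg=0x92
After byte 2 (0x16): reg=0x95
After byte 3 (0xA9): reg=0xB4
After byte 4 (0xCF): reg=0x66
After byte 5 (0xF7): reg=0xFE
After byte 6 (0x28): reg=0x2C
After byte 7 (0xB5): reg=0xC6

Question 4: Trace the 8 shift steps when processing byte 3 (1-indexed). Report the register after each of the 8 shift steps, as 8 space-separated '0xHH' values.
Answer: 0x78 0xF0 0xE7 0xC9 0x95 0x2D 0x5A 0xB4

Derivation:
After byte 1 (0xD0): reg=0x92
After byte 2 (0x16): reg=0x95
Register before byte 3: 0x95
After XOR with byte 0xA9: 0x3C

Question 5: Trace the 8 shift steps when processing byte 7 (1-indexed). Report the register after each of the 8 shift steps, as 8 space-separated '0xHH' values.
Answer: 0x35 0x6A 0xD4 0xAF 0x59 0xB2 0x63 0xC6

Derivation:
After byte 1 (0xD0): reg=0x92
After byte 2 (0x16): reg=0x95
After byte 3 (0xA9): reg=0xB4
After byte 4 (0xCF): reg=0x66
After byte 5 (0xF7): reg=0xFE
After byte 6 (0x28): reg=0x2C
Register before byte 7: 0x2C
After XOR with byte 0xB5: 0x99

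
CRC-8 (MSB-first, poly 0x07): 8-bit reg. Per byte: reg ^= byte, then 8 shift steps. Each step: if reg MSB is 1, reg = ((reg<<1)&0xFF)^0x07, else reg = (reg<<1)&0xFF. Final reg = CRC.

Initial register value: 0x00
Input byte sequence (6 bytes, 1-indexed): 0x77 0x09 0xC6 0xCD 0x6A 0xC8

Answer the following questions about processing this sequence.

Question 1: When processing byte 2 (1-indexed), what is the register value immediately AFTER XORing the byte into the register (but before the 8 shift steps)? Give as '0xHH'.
Register before byte 2: 0x42
Byte 2: 0x09
0x42 XOR 0x09 = 0x4B

Answer: 0x4B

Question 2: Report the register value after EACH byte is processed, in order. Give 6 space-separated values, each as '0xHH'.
0x42 0xF6 0x90 0x94 0xF4 0xB4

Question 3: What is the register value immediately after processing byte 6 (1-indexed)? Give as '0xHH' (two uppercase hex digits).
After byte 1 (0x77): reg=0x42
After byte 2 (0x09): reg=0xF6
After byte 3 (0xC6): reg=0x90
After byte 4 (0xCD): reg=0x94
After byte 5 (0x6A): reg=0xF4
After byte 6 (0xC8): reg=0xB4

Answer: 0xB4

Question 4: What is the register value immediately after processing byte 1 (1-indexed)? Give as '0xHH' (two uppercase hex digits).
Answer: 0x42

Derivation:
After byte 1 (0x77): reg=0x42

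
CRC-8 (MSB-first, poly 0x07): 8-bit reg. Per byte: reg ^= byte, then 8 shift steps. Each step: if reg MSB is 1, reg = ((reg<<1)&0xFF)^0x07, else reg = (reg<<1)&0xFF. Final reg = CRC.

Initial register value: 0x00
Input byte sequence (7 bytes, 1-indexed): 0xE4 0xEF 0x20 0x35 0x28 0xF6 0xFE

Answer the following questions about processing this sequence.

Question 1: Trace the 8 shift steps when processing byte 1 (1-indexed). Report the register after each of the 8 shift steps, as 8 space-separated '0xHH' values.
Answer: 0xCF 0x99 0x35 0x6A 0xD4 0xAF 0x59 0xB2

Derivation:
Register before byte 1: 0x00
After XOR with byte 0xE4: 0xE4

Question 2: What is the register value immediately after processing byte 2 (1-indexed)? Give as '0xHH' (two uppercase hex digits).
Answer: 0x94

Derivation:
After byte 1 (0xE4): reg=0xB2
After byte 2 (0xEF): reg=0x94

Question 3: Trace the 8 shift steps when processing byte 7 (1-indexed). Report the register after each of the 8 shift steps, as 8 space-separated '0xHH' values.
After byte 1 (0xE4): reg=0xB2
After byte 2 (0xEF): reg=0x94
After byte 3 (0x20): reg=0x05
After byte 4 (0x35): reg=0x90
After byte 5 (0x28): reg=0x21
After byte 6 (0xF6): reg=0x2B
Register before byte 7: 0x2B
After XOR with byte 0xFE: 0xD5

Answer: 0xAD 0x5D 0xBA 0x73 0xE6 0xCB 0x91 0x25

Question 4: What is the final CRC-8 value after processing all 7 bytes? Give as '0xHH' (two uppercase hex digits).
Answer: 0x25

Derivation:
After byte 1 (0xE4): reg=0xB2
After byte 2 (0xEF): reg=0x94
After byte 3 (0x20): reg=0x05
After byte 4 (0x35): reg=0x90
After byte 5 (0x28): reg=0x21
After byte 6 (0xF6): reg=0x2B
After byte 7 (0xFE): reg=0x25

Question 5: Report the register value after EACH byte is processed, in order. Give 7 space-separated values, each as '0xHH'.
0xB2 0x94 0x05 0x90 0x21 0x2B 0x25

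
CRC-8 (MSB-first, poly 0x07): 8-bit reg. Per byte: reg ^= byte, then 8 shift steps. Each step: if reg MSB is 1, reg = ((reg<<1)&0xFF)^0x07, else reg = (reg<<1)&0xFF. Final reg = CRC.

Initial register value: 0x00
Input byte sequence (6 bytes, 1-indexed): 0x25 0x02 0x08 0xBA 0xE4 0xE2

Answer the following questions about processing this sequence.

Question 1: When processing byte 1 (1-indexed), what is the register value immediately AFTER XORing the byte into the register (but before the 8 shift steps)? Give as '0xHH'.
Register before byte 1: 0x00
Byte 1: 0x25
0x00 XOR 0x25 = 0x25

Answer: 0x25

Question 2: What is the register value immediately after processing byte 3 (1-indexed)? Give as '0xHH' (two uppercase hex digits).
After byte 1 (0x25): reg=0xFB
After byte 2 (0x02): reg=0xE1
After byte 3 (0x08): reg=0x91

Answer: 0x91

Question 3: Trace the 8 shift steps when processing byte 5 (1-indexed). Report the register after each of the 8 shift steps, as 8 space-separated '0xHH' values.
Answer: 0x6A 0xD4 0xAF 0x59 0xB2 0x63 0xC6 0x8B

Derivation:
After byte 1 (0x25): reg=0xFB
After byte 2 (0x02): reg=0xE1
After byte 3 (0x08): reg=0x91
After byte 4 (0xBA): reg=0xD1
Register before byte 5: 0xD1
After XOR with byte 0xE4: 0x35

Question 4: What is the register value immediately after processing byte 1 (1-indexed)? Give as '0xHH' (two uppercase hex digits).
After byte 1 (0x25): reg=0xFB

Answer: 0xFB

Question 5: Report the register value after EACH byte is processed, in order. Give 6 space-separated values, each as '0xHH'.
0xFB 0xE1 0x91 0xD1 0x8B 0x18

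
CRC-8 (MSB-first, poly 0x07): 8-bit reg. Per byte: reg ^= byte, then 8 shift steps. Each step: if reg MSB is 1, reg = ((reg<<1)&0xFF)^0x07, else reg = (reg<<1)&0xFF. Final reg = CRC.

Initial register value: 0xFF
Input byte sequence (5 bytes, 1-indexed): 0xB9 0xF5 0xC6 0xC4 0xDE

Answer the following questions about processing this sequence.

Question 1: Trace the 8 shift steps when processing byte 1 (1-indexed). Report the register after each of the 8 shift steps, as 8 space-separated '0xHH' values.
Register before byte 1: 0xFF
After XOR with byte 0xB9: 0x46

Answer: 0x8C 0x1F 0x3E 0x7C 0xF8 0xF7 0xE9 0xD5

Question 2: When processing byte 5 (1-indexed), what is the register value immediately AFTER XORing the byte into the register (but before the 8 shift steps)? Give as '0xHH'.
Register before byte 5: 0x82
Byte 5: 0xDE
0x82 XOR 0xDE = 0x5C

Answer: 0x5C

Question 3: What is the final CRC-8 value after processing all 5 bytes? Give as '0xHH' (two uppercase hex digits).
Answer: 0x93

Derivation:
After byte 1 (0xB9): reg=0xD5
After byte 2 (0xF5): reg=0xE0
After byte 3 (0xC6): reg=0xF2
After byte 4 (0xC4): reg=0x82
After byte 5 (0xDE): reg=0x93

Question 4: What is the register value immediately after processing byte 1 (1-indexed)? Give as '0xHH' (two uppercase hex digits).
Answer: 0xD5

Derivation:
After byte 1 (0xB9): reg=0xD5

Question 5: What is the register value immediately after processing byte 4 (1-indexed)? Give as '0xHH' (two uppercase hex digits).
Answer: 0x82

Derivation:
After byte 1 (0xB9): reg=0xD5
After byte 2 (0xF5): reg=0xE0
After byte 3 (0xC6): reg=0xF2
After byte 4 (0xC4): reg=0x82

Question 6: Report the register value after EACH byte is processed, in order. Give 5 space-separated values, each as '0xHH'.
0xD5 0xE0 0xF2 0x82 0x93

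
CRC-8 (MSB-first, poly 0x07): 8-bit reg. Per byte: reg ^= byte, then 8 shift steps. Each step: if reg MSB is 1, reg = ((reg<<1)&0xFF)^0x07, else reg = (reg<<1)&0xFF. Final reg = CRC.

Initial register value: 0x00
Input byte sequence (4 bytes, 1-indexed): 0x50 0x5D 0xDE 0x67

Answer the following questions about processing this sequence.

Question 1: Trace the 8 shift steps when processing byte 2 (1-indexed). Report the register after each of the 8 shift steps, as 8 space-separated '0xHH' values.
After byte 1 (0x50): reg=0xB7
Register before byte 2: 0xB7
After XOR with byte 0x5D: 0xEA

Answer: 0xD3 0xA1 0x45 0x8A 0x13 0x26 0x4C 0x98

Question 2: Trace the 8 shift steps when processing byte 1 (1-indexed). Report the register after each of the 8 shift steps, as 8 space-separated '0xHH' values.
Answer: 0xA0 0x47 0x8E 0x1B 0x36 0x6C 0xD8 0xB7

Derivation:
Register before byte 1: 0x00
After XOR with byte 0x50: 0x50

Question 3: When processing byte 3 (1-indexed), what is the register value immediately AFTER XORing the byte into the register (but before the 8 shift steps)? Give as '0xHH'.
Answer: 0x46

Derivation:
Register before byte 3: 0x98
Byte 3: 0xDE
0x98 XOR 0xDE = 0x46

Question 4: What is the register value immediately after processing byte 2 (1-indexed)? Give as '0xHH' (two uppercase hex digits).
After byte 1 (0x50): reg=0xB7
After byte 2 (0x5D): reg=0x98

Answer: 0x98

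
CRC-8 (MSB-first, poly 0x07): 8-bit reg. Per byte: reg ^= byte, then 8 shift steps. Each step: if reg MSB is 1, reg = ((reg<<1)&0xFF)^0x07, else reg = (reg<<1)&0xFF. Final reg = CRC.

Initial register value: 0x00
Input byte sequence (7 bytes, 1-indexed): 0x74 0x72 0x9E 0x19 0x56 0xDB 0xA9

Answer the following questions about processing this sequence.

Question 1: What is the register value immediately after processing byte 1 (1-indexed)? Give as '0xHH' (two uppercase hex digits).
After byte 1 (0x74): reg=0x4B

Answer: 0x4B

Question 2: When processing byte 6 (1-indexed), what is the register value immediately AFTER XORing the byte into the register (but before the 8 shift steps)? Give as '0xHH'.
Register before byte 6: 0xC5
Byte 6: 0xDB
0xC5 XOR 0xDB = 0x1E

Answer: 0x1E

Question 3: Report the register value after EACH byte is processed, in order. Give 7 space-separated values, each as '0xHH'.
0x4B 0xAF 0x97 0xA3 0xC5 0x5A 0xD7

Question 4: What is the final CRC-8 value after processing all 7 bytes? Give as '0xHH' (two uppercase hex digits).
Answer: 0xD7

Derivation:
After byte 1 (0x74): reg=0x4B
After byte 2 (0x72): reg=0xAF
After byte 3 (0x9E): reg=0x97
After byte 4 (0x19): reg=0xA3
After byte 5 (0x56): reg=0xC5
After byte 6 (0xDB): reg=0x5A
After byte 7 (0xA9): reg=0xD7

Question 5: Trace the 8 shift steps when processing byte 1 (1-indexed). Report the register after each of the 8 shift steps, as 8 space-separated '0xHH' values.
Answer: 0xE8 0xD7 0xA9 0x55 0xAA 0x53 0xA6 0x4B

Derivation:
Register before byte 1: 0x00
After XOR with byte 0x74: 0x74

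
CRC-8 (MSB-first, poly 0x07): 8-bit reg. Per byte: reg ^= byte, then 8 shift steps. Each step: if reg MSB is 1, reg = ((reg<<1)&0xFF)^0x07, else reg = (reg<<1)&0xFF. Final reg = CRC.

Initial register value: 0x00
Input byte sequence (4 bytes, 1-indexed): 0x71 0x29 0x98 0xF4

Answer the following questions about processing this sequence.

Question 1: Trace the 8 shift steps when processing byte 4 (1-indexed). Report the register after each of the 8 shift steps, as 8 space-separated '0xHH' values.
After byte 1 (0x71): reg=0x50
After byte 2 (0x29): reg=0x68
After byte 3 (0x98): reg=0xDE
Register before byte 4: 0xDE
After XOR with byte 0xF4: 0x2A

Answer: 0x54 0xA8 0x57 0xAE 0x5B 0xB6 0x6B 0xD6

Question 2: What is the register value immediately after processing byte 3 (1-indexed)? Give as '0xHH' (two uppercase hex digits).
Answer: 0xDE

Derivation:
After byte 1 (0x71): reg=0x50
After byte 2 (0x29): reg=0x68
After byte 3 (0x98): reg=0xDE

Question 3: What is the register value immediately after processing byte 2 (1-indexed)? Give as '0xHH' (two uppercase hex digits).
Answer: 0x68

Derivation:
After byte 1 (0x71): reg=0x50
After byte 2 (0x29): reg=0x68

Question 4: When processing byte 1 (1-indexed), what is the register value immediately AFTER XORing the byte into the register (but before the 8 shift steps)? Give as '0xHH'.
Register before byte 1: 0x00
Byte 1: 0x71
0x00 XOR 0x71 = 0x71

Answer: 0x71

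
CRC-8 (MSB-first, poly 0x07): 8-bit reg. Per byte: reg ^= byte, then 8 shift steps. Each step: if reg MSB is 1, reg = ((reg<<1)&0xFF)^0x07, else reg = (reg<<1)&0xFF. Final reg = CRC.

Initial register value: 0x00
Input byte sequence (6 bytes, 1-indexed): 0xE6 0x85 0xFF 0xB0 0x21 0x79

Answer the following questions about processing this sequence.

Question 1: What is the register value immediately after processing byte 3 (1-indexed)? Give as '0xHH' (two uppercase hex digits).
After byte 1 (0xE6): reg=0xBC
After byte 2 (0x85): reg=0xAF
After byte 3 (0xFF): reg=0xB7

Answer: 0xB7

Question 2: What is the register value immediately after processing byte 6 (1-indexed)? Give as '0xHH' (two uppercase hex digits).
Answer: 0xC5

Derivation:
After byte 1 (0xE6): reg=0xBC
After byte 2 (0x85): reg=0xAF
After byte 3 (0xFF): reg=0xB7
After byte 4 (0xB0): reg=0x15
After byte 5 (0x21): reg=0x8C
After byte 6 (0x79): reg=0xC5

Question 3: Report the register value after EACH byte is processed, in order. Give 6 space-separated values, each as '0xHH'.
0xBC 0xAF 0xB7 0x15 0x8C 0xC5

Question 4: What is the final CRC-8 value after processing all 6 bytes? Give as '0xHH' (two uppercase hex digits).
After byte 1 (0xE6): reg=0xBC
After byte 2 (0x85): reg=0xAF
After byte 3 (0xFF): reg=0xB7
After byte 4 (0xB0): reg=0x15
After byte 5 (0x21): reg=0x8C
After byte 6 (0x79): reg=0xC5

Answer: 0xC5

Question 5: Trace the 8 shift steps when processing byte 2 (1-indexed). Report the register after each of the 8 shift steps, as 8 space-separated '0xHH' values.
Answer: 0x72 0xE4 0xCF 0x99 0x35 0x6A 0xD4 0xAF

Derivation:
After byte 1 (0xE6): reg=0xBC
Register before byte 2: 0xBC
After XOR with byte 0x85: 0x39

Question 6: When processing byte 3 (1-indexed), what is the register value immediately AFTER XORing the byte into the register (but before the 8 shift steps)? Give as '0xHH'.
Register before byte 3: 0xAF
Byte 3: 0xFF
0xAF XOR 0xFF = 0x50

Answer: 0x50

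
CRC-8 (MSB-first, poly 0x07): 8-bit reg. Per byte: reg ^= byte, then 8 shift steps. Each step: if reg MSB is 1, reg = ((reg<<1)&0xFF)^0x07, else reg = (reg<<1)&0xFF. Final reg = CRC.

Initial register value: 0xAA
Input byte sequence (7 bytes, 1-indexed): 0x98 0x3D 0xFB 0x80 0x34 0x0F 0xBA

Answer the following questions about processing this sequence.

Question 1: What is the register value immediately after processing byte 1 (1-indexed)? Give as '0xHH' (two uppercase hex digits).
Answer: 0x9E

Derivation:
After byte 1 (0x98): reg=0x9E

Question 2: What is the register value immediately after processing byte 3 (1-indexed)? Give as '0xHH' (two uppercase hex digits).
After byte 1 (0x98): reg=0x9E
After byte 2 (0x3D): reg=0x60
After byte 3 (0xFB): reg=0xC8

Answer: 0xC8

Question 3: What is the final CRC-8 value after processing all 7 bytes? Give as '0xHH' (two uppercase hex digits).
After byte 1 (0x98): reg=0x9E
After byte 2 (0x3D): reg=0x60
After byte 3 (0xFB): reg=0xC8
After byte 4 (0x80): reg=0xFF
After byte 5 (0x34): reg=0x7F
After byte 6 (0x0F): reg=0x57
After byte 7 (0xBA): reg=0x8D

Answer: 0x8D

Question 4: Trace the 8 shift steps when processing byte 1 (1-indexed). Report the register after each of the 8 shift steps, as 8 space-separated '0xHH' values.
Register before byte 1: 0xAA
After XOR with byte 0x98: 0x32

Answer: 0x64 0xC8 0x97 0x29 0x52 0xA4 0x4F 0x9E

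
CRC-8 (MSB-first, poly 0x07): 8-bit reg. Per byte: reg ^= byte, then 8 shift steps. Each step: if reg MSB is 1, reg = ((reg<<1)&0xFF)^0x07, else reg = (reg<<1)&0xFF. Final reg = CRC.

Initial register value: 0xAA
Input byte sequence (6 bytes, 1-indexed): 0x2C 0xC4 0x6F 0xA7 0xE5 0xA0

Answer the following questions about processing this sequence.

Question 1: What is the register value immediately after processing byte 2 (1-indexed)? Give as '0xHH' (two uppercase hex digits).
After byte 1 (0x2C): reg=0x9B
After byte 2 (0xC4): reg=0x9A

Answer: 0x9A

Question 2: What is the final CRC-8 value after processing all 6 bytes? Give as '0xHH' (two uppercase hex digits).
After byte 1 (0x2C): reg=0x9B
After byte 2 (0xC4): reg=0x9A
After byte 3 (0x6F): reg=0xC5
After byte 4 (0xA7): reg=0x29
After byte 5 (0xE5): reg=0x6A
After byte 6 (0xA0): reg=0x78

Answer: 0x78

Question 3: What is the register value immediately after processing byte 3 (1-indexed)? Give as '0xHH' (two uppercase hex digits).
After byte 1 (0x2C): reg=0x9B
After byte 2 (0xC4): reg=0x9A
After byte 3 (0x6F): reg=0xC5

Answer: 0xC5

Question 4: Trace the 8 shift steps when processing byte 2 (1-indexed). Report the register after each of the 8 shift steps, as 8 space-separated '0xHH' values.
Answer: 0xBE 0x7B 0xF6 0xEB 0xD1 0xA5 0x4D 0x9A

Derivation:
After byte 1 (0x2C): reg=0x9B
Register before byte 2: 0x9B
After XOR with byte 0xC4: 0x5F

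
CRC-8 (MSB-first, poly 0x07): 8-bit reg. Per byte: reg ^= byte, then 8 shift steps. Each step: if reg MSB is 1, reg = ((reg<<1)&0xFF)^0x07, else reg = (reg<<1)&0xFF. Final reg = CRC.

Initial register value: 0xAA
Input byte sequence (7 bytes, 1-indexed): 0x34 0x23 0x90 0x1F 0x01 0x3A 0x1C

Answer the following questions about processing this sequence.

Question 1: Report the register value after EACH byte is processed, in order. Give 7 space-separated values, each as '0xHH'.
0xD3 0xDE 0xED 0xD0 0x39 0x09 0x6B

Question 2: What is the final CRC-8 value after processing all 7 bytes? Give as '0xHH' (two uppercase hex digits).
Answer: 0x6B

Derivation:
After byte 1 (0x34): reg=0xD3
After byte 2 (0x23): reg=0xDE
After byte 3 (0x90): reg=0xED
After byte 4 (0x1F): reg=0xD0
After byte 5 (0x01): reg=0x39
After byte 6 (0x3A): reg=0x09
After byte 7 (0x1C): reg=0x6B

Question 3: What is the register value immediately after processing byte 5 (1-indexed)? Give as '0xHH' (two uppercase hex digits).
Answer: 0x39

Derivation:
After byte 1 (0x34): reg=0xD3
After byte 2 (0x23): reg=0xDE
After byte 3 (0x90): reg=0xED
After byte 4 (0x1F): reg=0xD0
After byte 5 (0x01): reg=0x39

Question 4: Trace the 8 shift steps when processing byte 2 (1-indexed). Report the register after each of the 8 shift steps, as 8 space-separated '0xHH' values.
After byte 1 (0x34): reg=0xD3
Register before byte 2: 0xD3
After XOR with byte 0x23: 0xF0

Answer: 0xE7 0xC9 0x95 0x2D 0x5A 0xB4 0x6F 0xDE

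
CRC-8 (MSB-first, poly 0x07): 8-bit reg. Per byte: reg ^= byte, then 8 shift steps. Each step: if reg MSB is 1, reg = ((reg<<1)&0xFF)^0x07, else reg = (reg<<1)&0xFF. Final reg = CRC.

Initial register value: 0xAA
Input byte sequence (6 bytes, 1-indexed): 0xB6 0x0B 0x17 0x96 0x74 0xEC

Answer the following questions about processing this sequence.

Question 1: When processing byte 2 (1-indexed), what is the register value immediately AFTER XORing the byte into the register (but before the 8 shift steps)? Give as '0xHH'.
Answer: 0x5F

Derivation:
Register before byte 2: 0x54
Byte 2: 0x0B
0x54 XOR 0x0B = 0x5F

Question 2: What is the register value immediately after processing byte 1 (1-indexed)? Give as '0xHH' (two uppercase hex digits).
After byte 1 (0xB6): reg=0x54

Answer: 0x54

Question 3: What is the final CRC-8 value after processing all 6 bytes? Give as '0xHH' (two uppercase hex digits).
After byte 1 (0xB6): reg=0x54
After byte 2 (0x0B): reg=0x9A
After byte 3 (0x17): reg=0xAA
After byte 4 (0x96): reg=0xB4
After byte 5 (0x74): reg=0x4E
After byte 6 (0xEC): reg=0x67

Answer: 0x67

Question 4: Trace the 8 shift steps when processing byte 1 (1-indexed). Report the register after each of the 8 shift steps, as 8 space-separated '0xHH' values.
Register before byte 1: 0xAA
After XOR with byte 0xB6: 0x1C

Answer: 0x38 0x70 0xE0 0xC7 0x89 0x15 0x2A 0x54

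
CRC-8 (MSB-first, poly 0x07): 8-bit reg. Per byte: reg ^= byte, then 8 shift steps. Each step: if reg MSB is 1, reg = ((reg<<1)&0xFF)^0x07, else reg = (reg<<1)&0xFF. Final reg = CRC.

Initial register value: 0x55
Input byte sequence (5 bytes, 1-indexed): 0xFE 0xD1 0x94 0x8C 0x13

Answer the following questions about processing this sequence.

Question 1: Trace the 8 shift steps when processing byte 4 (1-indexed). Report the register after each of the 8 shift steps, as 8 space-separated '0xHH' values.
Answer: 0xC4 0x8F 0x19 0x32 0x64 0xC8 0x97 0x29

Derivation:
After byte 1 (0xFE): reg=0x58
After byte 2 (0xD1): reg=0xB6
After byte 3 (0x94): reg=0xEE
Register before byte 4: 0xEE
After XOR with byte 0x8C: 0x62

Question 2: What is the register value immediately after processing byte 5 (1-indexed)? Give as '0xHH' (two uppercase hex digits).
After byte 1 (0xFE): reg=0x58
After byte 2 (0xD1): reg=0xB6
After byte 3 (0x94): reg=0xEE
After byte 4 (0x8C): reg=0x29
After byte 5 (0x13): reg=0xA6

Answer: 0xA6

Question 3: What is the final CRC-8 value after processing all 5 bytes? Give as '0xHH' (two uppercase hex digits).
After byte 1 (0xFE): reg=0x58
After byte 2 (0xD1): reg=0xB6
After byte 3 (0x94): reg=0xEE
After byte 4 (0x8C): reg=0x29
After byte 5 (0x13): reg=0xA6

Answer: 0xA6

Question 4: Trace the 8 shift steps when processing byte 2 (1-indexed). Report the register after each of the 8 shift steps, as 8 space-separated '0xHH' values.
After byte 1 (0xFE): reg=0x58
Register before byte 2: 0x58
After XOR with byte 0xD1: 0x89

Answer: 0x15 0x2A 0x54 0xA8 0x57 0xAE 0x5B 0xB6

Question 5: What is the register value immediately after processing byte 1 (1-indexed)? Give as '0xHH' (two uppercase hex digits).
After byte 1 (0xFE): reg=0x58

Answer: 0x58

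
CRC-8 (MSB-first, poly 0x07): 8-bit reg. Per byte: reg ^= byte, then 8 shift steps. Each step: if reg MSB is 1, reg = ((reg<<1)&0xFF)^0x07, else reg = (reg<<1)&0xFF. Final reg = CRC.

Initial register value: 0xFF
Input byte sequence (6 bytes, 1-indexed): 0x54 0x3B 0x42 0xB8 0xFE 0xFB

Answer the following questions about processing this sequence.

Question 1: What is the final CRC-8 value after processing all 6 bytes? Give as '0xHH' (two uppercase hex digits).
After byte 1 (0x54): reg=0x58
After byte 2 (0x3B): reg=0x2E
After byte 3 (0x42): reg=0x03
After byte 4 (0xB8): reg=0x28
After byte 5 (0xFE): reg=0x2C
After byte 6 (0xFB): reg=0x2B

Answer: 0x2B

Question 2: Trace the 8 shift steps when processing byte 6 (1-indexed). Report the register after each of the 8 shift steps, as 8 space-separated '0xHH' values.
Answer: 0xA9 0x55 0xAA 0x53 0xA6 0x4B 0x96 0x2B

Derivation:
After byte 1 (0x54): reg=0x58
After byte 2 (0x3B): reg=0x2E
After byte 3 (0x42): reg=0x03
After byte 4 (0xB8): reg=0x28
After byte 5 (0xFE): reg=0x2C
Register before byte 6: 0x2C
After XOR with byte 0xFB: 0xD7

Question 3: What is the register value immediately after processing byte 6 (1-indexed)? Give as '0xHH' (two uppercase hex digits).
After byte 1 (0x54): reg=0x58
After byte 2 (0x3B): reg=0x2E
After byte 3 (0x42): reg=0x03
After byte 4 (0xB8): reg=0x28
After byte 5 (0xFE): reg=0x2C
After byte 6 (0xFB): reg=0x2B

Answer: 0x2B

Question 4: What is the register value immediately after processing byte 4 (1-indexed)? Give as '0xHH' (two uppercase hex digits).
Answer: 0x28

Derivation:
After byte 1 (0x54): reg=0x58
After byte 2 (0x3B): reg=0x2E
After byte 3 (0x42): reg=0x03
After byte 4 (0xB8): reg=0x28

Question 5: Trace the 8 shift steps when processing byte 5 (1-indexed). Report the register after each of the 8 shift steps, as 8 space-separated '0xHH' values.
After byte 1 (0x54): reg=0x58
After byte 2 (0x3B): reg=0x2E
After byte 3 (0x42): reg=0x03
After byte 4 (0xB8): reg=0x28
Register before byte 5: 0x28
After XOR with byte 0xFE: 0xD6

Answer: 0xAB 0x51 0xA2 0x43 0x86 0x0B 0x16 0x2C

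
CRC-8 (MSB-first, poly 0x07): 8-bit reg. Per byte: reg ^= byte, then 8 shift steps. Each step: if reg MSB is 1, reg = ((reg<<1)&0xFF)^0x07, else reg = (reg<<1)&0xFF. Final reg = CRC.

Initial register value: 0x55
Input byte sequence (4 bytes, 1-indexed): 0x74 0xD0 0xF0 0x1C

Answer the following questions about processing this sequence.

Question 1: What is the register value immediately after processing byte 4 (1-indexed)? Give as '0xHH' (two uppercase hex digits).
After byte 1 (0x74): reg=0xE7
After byte 2 (0xD0): reg=0x85
After byte 3 (0xF0): reg=0x4C
After byte 4 (0x1C): reg=0xB7

Answer: 0xB7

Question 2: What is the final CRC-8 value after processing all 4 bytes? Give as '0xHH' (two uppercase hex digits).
Answer: 0xB7

Derivation:
After byte 1 (0x74): reg=0xE7
After byte 2 (0xD0): reg=0x85
After byte 3 (0xF0): reg=0x4C
After byte 4 (0x1C): reg=0xB7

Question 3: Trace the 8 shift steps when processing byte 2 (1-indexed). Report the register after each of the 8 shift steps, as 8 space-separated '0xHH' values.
Answer: 0x6E 0xDC 0xBF 0x79 0xF2 0xE3 0xC1 0x85

Derivation:
After byte 1 (0x74): reg=0xE7
Register before byte 2: 0xE7
After XOR with byte 0xD0: 0x37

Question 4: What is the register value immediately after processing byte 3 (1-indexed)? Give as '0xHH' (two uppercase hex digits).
After byte 1 (0x74): reg=0xE7
After byte 2 (0xD0): reg=0x85
After byte 3 (0xF0): reg=0x4C

Answer: 0x4C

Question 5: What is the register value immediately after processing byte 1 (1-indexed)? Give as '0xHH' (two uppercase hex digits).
After byte 1 (0x74): reg=0xE7

Answer: 0xE7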